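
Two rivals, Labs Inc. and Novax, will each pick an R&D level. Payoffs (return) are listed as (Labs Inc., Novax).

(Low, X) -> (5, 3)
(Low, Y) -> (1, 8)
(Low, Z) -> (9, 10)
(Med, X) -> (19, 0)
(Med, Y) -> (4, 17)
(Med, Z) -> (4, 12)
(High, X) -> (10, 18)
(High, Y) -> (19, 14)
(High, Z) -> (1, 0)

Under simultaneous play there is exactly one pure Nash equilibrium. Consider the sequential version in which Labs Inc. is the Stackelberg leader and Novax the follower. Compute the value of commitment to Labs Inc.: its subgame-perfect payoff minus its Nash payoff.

Solve by backward induction (Labs Inc. leads).
- Low: BR = Z, leader payoff 9.
- Med: BR = Y, leader payoff 4.
- High: BR = X, leader payoff 10.
Maximizing over 9, 4, 10, Labs Inc. chooses High. Subgame-perfect outcome: (High, X) with payoffs (10, 18).
Under simultaneous play:
Labs Inc.'s best replies: X→Med; Y→High; Z→Low.
Novax's best replies: Low→Z; Med→Y; High→X.
The unique mutual best reply is (Low, Z), giving (9, 10).
Labs Inc.'s commitment gain: 10 − 9 = 1.

1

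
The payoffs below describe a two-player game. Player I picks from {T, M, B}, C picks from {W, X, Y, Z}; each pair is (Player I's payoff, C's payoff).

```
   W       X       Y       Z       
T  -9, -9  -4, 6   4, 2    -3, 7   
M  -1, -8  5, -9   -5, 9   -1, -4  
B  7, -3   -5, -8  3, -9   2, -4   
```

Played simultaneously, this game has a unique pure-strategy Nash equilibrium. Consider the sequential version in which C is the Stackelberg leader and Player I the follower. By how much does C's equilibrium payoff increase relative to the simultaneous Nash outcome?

Player I best-responds to each possible C move:
- W: Player I compares -9, -1, 7 and picks B; C would get -3.
- X: Player I compares -4, 5, -5 and picks M; C would get -9.
- Y: Player I compares 4, -5, 3 and picks T; C would get 2.
- Z: Player I compares -3, -1, 2 and picks B; C would get -4.
C's induced payoffs are -3, -9, 2, -4, so C commits to Y. Subgame-perfect outcome: (T, Y) with payoffs (4, 2).
For the simultaneous game, intersect best replies.
Player I's best replies: W→B; X→M; Y→T; Z→B.
C's best replies: T→Z; M→Y; B→W.
The unique mutual best reply is (B, W), giving (7, -3).
C's commitment gain: 2 − -3 = 5.

5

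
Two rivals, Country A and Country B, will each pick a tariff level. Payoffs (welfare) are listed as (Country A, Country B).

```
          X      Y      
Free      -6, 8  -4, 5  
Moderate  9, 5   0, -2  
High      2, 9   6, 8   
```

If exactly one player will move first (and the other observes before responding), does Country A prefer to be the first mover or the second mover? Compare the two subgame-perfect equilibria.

If Country A leads: Country B's best replies are Free→X, Moderate→X, High→X; Country A's induced payoffs -6, 9, 2; outcome (Moderate, X), payoffs (9, 5).
If Country B leads: Country A's best replies are X→Moderate, Y→High; Country B's induced payoffs 5, 8; outcome (High, Y), payoffs (6, 8).
Country A gets 9 moving first and 6 moving second, so Country A prefers to move first.

first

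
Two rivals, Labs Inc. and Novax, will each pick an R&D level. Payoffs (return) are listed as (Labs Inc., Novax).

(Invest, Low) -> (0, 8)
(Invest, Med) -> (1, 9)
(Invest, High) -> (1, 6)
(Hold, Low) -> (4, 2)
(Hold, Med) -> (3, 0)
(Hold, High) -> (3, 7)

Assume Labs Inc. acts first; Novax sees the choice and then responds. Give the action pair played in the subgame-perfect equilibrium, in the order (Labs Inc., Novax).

(Hold, High)

Backward induction with Labs Inc. moving first.
- Invest → Novax plays Med (best of 8, 9, 6); Labs Inc. gets 1.
- Hold → Novax plays High (best of 2, 0, 7); Labs Inc. gets 3.
Labs Inc.'s induced payoffs are 1, 3, so Labs Inc. commits to Hold. Subgame-perfect outcome: (Hold, High) with payoffs (3, 7).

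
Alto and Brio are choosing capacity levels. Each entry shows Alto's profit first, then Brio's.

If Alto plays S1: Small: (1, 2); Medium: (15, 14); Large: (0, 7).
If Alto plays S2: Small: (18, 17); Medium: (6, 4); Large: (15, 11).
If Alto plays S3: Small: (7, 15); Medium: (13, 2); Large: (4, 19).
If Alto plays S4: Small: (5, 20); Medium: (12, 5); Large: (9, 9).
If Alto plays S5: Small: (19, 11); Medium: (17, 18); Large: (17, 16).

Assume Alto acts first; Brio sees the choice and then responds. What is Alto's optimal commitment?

Brio best-responds to each possible Alto move:
- S1: BR = Medium, leader payoff 15.
- S2: BR = Small, leader payoff 18.
- S3: BR = Large, leader payoff 4.
- S4: BR = Small, leader payoff 5.
- S5: BR = Medium, leader payoff 17.
Among 15, 18, 4, 5, 17, the best is 18 at S2. Subgame-perfect outcome: (S2, Small) with payoffs (18, 17).

S2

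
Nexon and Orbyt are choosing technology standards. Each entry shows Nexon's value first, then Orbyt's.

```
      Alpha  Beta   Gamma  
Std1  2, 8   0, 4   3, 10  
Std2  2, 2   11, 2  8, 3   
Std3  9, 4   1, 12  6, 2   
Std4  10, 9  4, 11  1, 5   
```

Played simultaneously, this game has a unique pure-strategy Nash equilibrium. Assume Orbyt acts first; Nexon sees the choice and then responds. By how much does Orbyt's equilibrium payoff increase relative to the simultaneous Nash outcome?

Work backward from Nexon's decision.
- Alpha → Nexon plays Std4 (best of 2, 2, 9, 10); Orbyt gets 9.
- Beta → Nexon plays Std2 (best of 0, 11, 1, 4); Orbyt gets 2.
- Gamma → Nexon plays Std2 (best of 3, 8, 6, 1); Orbyt gets 3.
Maximizing over 9, 2, 3, Orbyt chooses Alpha. Subgame-perfect outcome: (Std4, Alpha) with payoffs (10, 9).
Now find the simultaneous Nash equilibrium.
Nexon's best replies: Alpha→Std4; Beta→Std2; Gamma→Std2.
Orbyt's best replies: Std1→Gamma; Std2→Gamma; Std3→Beta; Std4→Beta.
The unique mutual best reply is (Std2, Gamma), giving (8, 3).
Orbyt's commitment gain: 9 − 3 = 6.

6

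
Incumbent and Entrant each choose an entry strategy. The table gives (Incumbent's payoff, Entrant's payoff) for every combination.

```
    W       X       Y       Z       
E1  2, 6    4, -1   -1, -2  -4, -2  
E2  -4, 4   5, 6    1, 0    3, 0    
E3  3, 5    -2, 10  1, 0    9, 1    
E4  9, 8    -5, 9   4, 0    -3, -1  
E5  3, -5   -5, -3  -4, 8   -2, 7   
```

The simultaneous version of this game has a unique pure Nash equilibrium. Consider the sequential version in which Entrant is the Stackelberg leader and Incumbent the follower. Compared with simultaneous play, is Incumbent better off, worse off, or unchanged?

better off

Incumbent best-responds to each possible Entrant move:
- W: Incumbent compares 2, -4, 3, 9, 3 and picks E4; Entrant would get 8.
- X: Incumbent compares 4, 5, -2, -5, -5 and picks E2; Entrant would get 6.
- Y: Incumbent compares -1, 1, 1, 4, -4 and picks E4; Entrant would get 0.
- Z: Incumbent compares -4, 3, 9, -3, -2 and picks E3; Entrant would get 1.
Among 8, 6, 0, 1, the best is 8 at W. Subgame-perfect outcome: (E4, W) with payoffs (9, 8).
Now find the simultaneous Nash equilibrium.
Incumbent's best replies: W→E4; X→E2; Y→E4; Z→E3.
Entrant's best replies: E1→W; E2→X; E3→X; E4→X; E5→Y.
Only (E2, X) has each player best-responding; Nash payoffs (5, 6).
Incumbent earns 9 sequentially versus 5 at the Nash outcome: better off.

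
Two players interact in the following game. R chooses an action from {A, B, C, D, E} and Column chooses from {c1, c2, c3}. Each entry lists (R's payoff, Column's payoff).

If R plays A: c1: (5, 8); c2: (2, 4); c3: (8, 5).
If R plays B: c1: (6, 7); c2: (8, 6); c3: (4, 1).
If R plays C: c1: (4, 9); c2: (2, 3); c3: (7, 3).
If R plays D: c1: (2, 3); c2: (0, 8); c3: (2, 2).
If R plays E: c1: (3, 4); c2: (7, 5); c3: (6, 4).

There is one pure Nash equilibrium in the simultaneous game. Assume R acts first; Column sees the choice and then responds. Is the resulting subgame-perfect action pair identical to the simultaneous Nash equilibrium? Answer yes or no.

Work backward from Column's decision.
- A: Column compares 8, 4, 5 and picks c1; R would get 5.
- B: Column compares 7, 6, 1 and picks c1; R would get 6.
- C: Column compares 9, 3, 3 and picks c1; R would get 4.
- D: Column compares 3, 8, 2 and picks c2; R would get 0.
- E: Column compares 4, 5, 4 and picks c2; R would get 7.
R's induced payoffs are 5, 6, 4, 0, 7, so R commits to E. Subgame-perfect outcome: (E, c2) with payoffs (7, 5).
For the simultaneous game, intersect best replies.
R's best replies: c1→B; c2→B; c3→A.
Column's best replies: A→c1; B→c1; C→c1; D→c2; E→c2.
The unique mutual best reply is (B, c1), giving (6, 7).
Sequential outcome (E, c2) differs from the Nash profile (B, c1).

no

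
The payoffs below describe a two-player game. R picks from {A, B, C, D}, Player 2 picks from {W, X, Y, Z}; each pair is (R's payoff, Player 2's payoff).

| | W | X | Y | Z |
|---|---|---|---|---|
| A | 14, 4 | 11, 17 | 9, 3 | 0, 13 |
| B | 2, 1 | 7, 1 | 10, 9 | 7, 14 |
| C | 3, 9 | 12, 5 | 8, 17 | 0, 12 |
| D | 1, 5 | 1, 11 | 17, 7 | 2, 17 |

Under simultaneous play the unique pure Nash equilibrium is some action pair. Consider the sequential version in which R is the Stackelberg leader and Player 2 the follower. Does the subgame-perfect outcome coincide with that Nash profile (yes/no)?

Backward induction with R moving first.
- A: BR = X, leader payoff 11.
- B: BR = Z, leader payoff 7.
- C: BR = Y, leader payoff 8.
- D: BR = Z, leader payoff 2.
Among 11, 7, 8, 2, the best is 11 at A. Subgame-perfect outcome: (A, X) with payoffs (11, 17).
Under simultaneous play:
R's best replies: W→A; X→C; Y→D; Z→B.
Player 2's best replies: A→X; B→Z; C→Y; D→Z.
Only (B, Z) has each player best-responding; Nash payoffs (7, 14).
Sequential outcome (A, X) differs from the Nash profile (B, Z).

no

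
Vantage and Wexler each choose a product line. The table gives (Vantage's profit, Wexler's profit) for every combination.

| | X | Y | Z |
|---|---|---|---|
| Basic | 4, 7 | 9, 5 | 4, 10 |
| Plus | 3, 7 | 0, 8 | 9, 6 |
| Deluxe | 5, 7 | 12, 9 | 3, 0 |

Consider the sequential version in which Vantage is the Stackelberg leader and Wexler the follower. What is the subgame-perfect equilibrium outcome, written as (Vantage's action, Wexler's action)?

(Deluxe, Y)

Wexler best-responds to each possible Vantage move:
- Basic → Wexler plays Z (best of 7, 5, 10); Vantage gets 4.
- Plus → Wexler plays Y (best of 7, 8, 6); Vantage gets 0.
- Deluxe → Wexler plays Y (best of 7, 9, 0); Vantage gets 12.
Maximizing over 4, 0, 12, Vantage chooses Deluxe. Subgame-perfect outcome: (Deluxe, Y) with payoffs (12, 9).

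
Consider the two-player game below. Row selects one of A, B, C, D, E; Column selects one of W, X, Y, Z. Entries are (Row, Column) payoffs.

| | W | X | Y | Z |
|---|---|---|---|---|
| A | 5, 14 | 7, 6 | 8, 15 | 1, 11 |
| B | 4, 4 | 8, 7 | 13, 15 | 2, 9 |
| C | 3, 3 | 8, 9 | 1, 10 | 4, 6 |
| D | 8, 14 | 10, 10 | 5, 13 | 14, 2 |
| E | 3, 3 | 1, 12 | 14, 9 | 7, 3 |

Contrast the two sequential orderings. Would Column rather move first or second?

If Row leads: Column's best replies are A→Y, B→Y, C→Y, D→W, E→X; Row's induced payoffs 8, 13, 1, 8, 1; outcome (B, Y), payoffs (13, 15).
If Column leads: Row's best replies are W→D, X→D, Y→E, Z→D; Column's induced payoffs 14, 10, 9, 2; outcome (D, W), payoffs (8, 14).
Column gets 14 moving first and 15 moving second, so Column prefers to move second.

second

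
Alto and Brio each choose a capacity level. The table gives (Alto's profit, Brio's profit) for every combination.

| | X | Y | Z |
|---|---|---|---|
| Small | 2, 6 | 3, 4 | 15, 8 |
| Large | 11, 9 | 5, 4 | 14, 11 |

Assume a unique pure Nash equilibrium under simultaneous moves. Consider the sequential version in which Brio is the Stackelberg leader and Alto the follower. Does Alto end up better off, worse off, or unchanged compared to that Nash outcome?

Solve by backward induction (Brio leads).
- X: Alto compares 2, 11 and picks Large; Brio would get 9.
- Y: Alto compares 3, 5 and picks Large; Brio would get 4.
- Z: Alto compares 15, 14 and picks Small; Brio would get 8.
Maximizing over 9, 4, 8, Brio chooses X. Subgame-perfect outcome: (Large, X) with payoffs (11, 9).
Now find the simultaneous Nash equilibrium.
Alto's best replies: X→Large; Y→Large; Z→Small.
Brio's best replies: Small→Z; Large→Z.
Only (Small, Z) has each player best-responding; Nash payoffs (15, 8).
Alto earns 11 sequentially versus 15 at the Nash outcome: worse off.

worse off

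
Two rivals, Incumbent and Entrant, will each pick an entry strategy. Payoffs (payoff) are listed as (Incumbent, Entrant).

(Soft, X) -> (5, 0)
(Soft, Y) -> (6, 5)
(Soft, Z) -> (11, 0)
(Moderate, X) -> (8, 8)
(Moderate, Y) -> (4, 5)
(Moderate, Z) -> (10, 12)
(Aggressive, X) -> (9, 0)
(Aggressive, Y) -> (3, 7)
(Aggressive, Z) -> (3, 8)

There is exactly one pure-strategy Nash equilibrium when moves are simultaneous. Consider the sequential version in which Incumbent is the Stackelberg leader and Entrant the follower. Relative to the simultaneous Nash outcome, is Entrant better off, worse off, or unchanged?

Entrant best-responds to each possible Incumbent move:
- Soft: BR = Y, leader payoff 6.
- Moderate: BR = Z, leader payoff 10.
- Aggressive: BR = Z, leader payoff 3.
Incumbent's induced payoffs are 6, 10, 3, so Incumbent commits to Moderate. Subgame-perfect outcome: (Moderate, Z) with payoffs (10, 12).
Under simultaneous play:
Incumbent's best replies: X→Aggressive; Y→Soft; Z→Soft.
Entrant's best replies: Soft→Y; Moderate→Z; Aggressive→Z.
Only (Soft, Y) has each player best-responding; Nash payoffs (6, 5).
Entrant earns 12 sequentially versus 5 at the Nash outcome: better off.

better off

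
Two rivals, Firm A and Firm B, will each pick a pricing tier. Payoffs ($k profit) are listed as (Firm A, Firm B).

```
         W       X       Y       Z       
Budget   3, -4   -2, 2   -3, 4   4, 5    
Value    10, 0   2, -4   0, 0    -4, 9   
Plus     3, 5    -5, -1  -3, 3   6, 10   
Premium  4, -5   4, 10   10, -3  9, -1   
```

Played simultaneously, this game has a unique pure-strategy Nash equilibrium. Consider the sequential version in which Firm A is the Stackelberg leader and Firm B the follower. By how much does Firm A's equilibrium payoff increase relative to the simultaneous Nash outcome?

Work backward from Firm B's decision.
- Budget: BR = Z, leader payoff 4.
- Value: BR = Z, leader payoff -4.
- Plus: BR = Z, leader payoff 6.
- Premium: BR = X, leader payoff 4.
Among 4, -4, 6, 4, the best is 6 at Plus. Subgame-perfect outcome: (Plus, Z) with payoffs (6, 10).
For the simultaneous game, intersect best replies.
Firm A's best replies: W→Value; X→Premium; Y→Premium; Z→Premium.
Firm B's best replies: Budget→Z; Value→Z; Plus→Z; Premium→X.
Only (Premium, X) has each player best-responding; Nash payoffs (4, 10).
Firm A's commitment gain: 6 − 4 = 2.

2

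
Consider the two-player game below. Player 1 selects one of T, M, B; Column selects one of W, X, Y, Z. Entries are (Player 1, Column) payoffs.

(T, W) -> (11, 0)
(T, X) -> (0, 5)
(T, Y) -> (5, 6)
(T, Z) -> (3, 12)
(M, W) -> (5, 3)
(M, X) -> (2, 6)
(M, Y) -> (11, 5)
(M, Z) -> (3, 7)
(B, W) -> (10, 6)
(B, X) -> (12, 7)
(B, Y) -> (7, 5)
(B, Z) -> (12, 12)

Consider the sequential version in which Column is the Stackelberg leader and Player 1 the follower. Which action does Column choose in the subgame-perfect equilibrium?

Z

Solve by backward induction (Column leads).
- W → Player 1 plays T (best of 11, 5, 10); Column gets 0.
- X → Player 1 plays B (best of 0, 2, 12); Column gets 7.
- Y → Player 1 plays M (best of 5, 11, 7); Column gets 5.
- Z → Player 1 plays B (best of 3, 3, 12); Column gets 12.
Among 0, 7, 5, 12, the best is 12 at Z. Subgame-perfect outcome: (B, Z) with payoffs (12, 12).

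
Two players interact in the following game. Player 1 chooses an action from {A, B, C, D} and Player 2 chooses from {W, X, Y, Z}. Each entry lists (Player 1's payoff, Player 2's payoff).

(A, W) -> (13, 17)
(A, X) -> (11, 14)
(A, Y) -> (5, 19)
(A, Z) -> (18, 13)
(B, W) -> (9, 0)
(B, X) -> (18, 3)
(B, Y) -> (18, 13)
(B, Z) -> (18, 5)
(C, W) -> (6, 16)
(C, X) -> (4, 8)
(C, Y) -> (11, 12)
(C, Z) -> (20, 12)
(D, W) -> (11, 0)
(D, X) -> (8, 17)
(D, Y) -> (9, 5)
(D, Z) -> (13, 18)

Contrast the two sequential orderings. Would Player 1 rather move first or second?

If Player 1 leads: Player 2's best replies are A→Y, B→Y, C→W, D→Z; Player 1's induced payoffs 5, 18, 6, 13; outcome (B, Y), payoffs (18, 13).
If Player 2 leads: Player 1's best replies are W→A, X→B, Y→B, Z→C; Player 2's induced payoffs 17, 3, 13, 12; outcome (A, W), payoffs (13, 17).
Player 1 gets 18 moving first and 13 moving second, so Player 1 prefers to move first.

first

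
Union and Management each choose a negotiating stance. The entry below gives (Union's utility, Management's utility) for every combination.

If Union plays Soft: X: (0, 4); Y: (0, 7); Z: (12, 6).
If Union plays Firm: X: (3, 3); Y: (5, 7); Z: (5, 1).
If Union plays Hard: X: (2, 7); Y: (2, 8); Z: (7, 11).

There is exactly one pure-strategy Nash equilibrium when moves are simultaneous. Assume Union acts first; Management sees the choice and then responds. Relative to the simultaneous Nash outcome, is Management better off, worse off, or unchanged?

Solve by backward induction (Union leads).
- Soft: Management compares 4, 7, 6 and picks Y; Union would get 0.
- Firm: Management compares 3, 7, 1 and picks Y; Union would get 5.
- Hard: Management compares 7, 8, 11 and picks Z; Union would get 7.
Maximizing over 0, 5, 7, Union chooses Hard. Subgame-perfect outcome: (Hard, Z) with payoffs (7, 11).
Now find the simultaneous Nash equilibrium.
Union's best replies: X→Firm; Y→Firm; Z→Soft.
Management's best replies: Soft→Y; Firm→Y; Hard→Z.
The unique mutual best reply is (Firm, Y), giving (5, 7).
Management earns 11 sequentially versus 7 at the Nash outcome: better off.

better off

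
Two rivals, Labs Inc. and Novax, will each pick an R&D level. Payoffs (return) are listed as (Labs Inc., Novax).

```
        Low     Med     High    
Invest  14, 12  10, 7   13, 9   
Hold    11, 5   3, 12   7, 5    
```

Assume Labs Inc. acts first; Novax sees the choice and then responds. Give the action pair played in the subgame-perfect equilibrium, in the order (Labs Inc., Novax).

Backward induction with Labs Inc. moving first.
- Invest: BR = Low, leader payoff 14.
- Hold: BR = Med, leader payoff 3.
Labs Inc.'s induced payoffs are 14, 3, so Labs Inc. commits to Invest. Subgame-perfect outcome: (Invest, Low) with payoffs (14, 12).

(Invest, Low)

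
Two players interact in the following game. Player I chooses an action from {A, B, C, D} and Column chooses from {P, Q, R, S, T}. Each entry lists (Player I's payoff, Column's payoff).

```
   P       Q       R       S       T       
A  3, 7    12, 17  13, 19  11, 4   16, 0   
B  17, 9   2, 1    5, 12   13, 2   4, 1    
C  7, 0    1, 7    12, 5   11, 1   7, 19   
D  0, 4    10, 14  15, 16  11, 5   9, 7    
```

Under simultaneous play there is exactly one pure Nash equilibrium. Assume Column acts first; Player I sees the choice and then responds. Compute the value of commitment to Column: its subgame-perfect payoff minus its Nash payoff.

Solve by backward induction (Column leads).
- P: Player I compares 3, 17, 7, 0 and picks B; Column would get 9.
- Q: Player I compares 12, 2, 1, 10 and picks A; Column would get 17.
- R: Player I compares 13, 5, 12, 15 and picks D; Column would get 16.
- S: Player I compares 11, 13, 11, 11 and picks B; Column would get 2.
- T: Player I compares 16, 4, 7, 9 and picks A; Column would get 0.
Among 9, 17, 16, 2, 0, the best is 17 at Q. Subgame-perfect outcome: (A, Q) with payoffs (12, 17).
For the simultaneous game, intersect best replies.
Player I's best replies: P→B; Q→A; R→D; S→B; T→A.
Column's best replies: A→R; B→R; C→T; D→R.
Only (D, R) has each player best-responding; Nash payoffs (15, 16).
Column's commitment gain: 17 − 16 = 1.

1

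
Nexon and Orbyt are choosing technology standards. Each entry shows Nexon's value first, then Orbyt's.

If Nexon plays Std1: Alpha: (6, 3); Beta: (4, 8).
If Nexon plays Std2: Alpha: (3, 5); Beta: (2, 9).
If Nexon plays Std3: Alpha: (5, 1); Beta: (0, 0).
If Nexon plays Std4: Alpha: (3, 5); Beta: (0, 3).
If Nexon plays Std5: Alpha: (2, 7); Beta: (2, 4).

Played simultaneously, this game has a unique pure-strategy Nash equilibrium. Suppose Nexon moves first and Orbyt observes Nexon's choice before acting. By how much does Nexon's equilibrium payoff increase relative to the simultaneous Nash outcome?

Backward induction with Nexon moving first.
- Std1: Orbyt compares 3, 8 and picks Beta; Nexon would get 4.
- Std2: Orbyt compares 5, 9 and picks Beta; Nexon would get 2.
- Std3: Orbyt compares 1, 0 and picks Alpha; Nexon would get 5.
- Std4: Orbyt compares 5, 3 and picks Alpha; Nexon would get 3.
- Std5: Orbyt compares 7, 4 and picks Alpha; Nexon would get 2.
Nexon's induced payoffs are 4, 2, 5, 3, 2, so Nexon commits to Std3. Subgame-perfect outcome: (Std3, Alpha) with payoffs (5, 1).
Now find the simultaneous Nash equilibrium.
Nexon's best replies: Alpha→Std1; Beta→Std1.
Orbyt's best replies: Std1→Beta; Std2→Beta; Std3→Alpha; Std4→Alpha; Std5→Alpha.
Only (Std1, Beta) has each player best-responding; Nash payoffs (4, 8).
Nexon's commitment gain: 5 − 4 = 1.

1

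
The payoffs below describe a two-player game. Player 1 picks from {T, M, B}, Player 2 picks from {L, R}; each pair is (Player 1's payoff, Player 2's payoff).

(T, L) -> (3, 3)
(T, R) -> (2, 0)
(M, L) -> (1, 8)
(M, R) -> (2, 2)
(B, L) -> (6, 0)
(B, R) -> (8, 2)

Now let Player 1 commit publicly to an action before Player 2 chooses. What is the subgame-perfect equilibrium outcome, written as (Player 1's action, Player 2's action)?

Solve by backward induction (Player 1 leads).
- T: Player 2 compares 3, 0 and picks L; Player 1 would get 3.
- M: Player 2 compares 8, 2 and picks L; Player 1 would get 1.
- B: Player 2 compares 0, 2 and picks R; Player 1 would get 8.
Player 1's induced payoffs are 3, 1, 8, so Player 1 commits to B. Subgame-perfect outcome: (B, R) with payoffs (8, 2).

(B, R)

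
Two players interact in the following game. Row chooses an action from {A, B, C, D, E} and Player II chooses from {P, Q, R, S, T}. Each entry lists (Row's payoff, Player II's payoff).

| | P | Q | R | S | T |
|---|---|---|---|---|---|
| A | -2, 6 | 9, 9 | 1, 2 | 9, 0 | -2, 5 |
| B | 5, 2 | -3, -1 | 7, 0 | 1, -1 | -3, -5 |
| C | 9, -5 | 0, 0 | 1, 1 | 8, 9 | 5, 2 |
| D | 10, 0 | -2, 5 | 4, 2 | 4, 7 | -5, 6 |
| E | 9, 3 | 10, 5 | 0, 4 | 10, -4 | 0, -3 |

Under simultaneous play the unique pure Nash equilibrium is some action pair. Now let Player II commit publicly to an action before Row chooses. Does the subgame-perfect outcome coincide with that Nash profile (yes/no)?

yes

Solve by backward induction (Player II leads).
- P: BR = D, leader payoff 0.
- Q: BR = E, leader payoff 5.
- R: BR = B, leader payoff 0.
- S: BR = E, leader payoff -4.
- T: BR = C, leader payoff 2.
Player II's induced payoffs are 0, 5, 0, -4, 2, so Player II commits to Q. Subgame-perfect outcome: (E, Q) with payoffs (10, 5).
Under simultaneous play:
Row's best replies: P→D; Q→E; R→B; S→E; T→C.
Player II's best replies: A→Q; B→P; C→S; D→S; E→Q.
Only (E, Q) has each player best-responding; Nash payoffs (10, 5).
Sequential outcome (E, Q) coincides with the Nash profile (E, Q).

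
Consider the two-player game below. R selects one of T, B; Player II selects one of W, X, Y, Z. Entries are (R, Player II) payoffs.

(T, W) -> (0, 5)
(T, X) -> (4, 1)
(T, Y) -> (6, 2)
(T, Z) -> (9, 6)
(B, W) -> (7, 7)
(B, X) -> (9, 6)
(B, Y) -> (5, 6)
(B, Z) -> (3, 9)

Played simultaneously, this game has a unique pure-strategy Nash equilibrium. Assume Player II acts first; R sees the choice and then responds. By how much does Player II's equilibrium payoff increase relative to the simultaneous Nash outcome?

1

Work backward from R's decision.
- W → R plays B (best of 0, 7); Player II gets 7.
- X → R plays B (best of 4, 9); Player II gets 6.
- Y → R plays T (best of 6, 5); Player II gets 2.
- Z → R plays T (best of 9, 3); Player II gets 6.
Among 7, 6, 2, 6, the best is 7 at W. Subgame-perfect outcome: (B, W) with payoffs (7, 7).
For the simultaneous game, intersect best replies.
R's best replies: W→B; X→B; Y→T; Z→T.
Player II's best replies: T→Z; B→Z.
Only (T, Z) has each player best-responding; Nash payoffs (9, 6).
Player II's commitment gain: 7 − 6 = 1.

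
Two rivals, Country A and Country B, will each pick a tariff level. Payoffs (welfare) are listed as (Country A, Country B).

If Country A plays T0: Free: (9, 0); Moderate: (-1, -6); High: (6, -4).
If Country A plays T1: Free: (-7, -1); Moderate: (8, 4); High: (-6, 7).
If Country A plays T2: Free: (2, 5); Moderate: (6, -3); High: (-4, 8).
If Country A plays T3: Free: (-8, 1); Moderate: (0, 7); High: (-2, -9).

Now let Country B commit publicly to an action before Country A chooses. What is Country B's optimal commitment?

Country A best-responds to each possible Country B move:
- Free: BR = T0, leader payoff 0.
- Moderate: BR = T1, leader payoff 4.
- High: BR = T0, leader payoff -4.
Among 0, 4, -4, the best is 4 at Moderate. Subgame-perfect outcome: (T1, Moderate) with payoffs (8, 4).

Moderate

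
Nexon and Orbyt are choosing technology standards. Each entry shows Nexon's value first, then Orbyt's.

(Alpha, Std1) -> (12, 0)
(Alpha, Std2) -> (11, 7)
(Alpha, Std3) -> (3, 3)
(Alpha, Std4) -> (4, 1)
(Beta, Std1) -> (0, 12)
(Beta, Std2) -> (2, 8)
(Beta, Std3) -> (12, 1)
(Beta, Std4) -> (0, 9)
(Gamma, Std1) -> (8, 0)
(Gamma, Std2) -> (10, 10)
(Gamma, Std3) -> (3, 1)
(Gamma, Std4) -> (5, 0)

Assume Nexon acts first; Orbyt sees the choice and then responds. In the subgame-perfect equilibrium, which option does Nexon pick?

Orbyt best-responds to each possible Nexon move:
- Alpha → Orbyt plays Std2 (best of 0, 7, 3, 1); Nexon gets 11.
- Beta → Orbyt plays Std1 (best of 12, 8, 1, 9); Nexon gets 0.
- Gamma → Orbyt plays Std2 (best of 0, 10, 1, 0); Nexon gets 10.
Among 11, 0, 10, the best is 11 at Alpha. Subgame-perfect outcome: (Alpha, Std2) with payoffs (11, 7).

Alpha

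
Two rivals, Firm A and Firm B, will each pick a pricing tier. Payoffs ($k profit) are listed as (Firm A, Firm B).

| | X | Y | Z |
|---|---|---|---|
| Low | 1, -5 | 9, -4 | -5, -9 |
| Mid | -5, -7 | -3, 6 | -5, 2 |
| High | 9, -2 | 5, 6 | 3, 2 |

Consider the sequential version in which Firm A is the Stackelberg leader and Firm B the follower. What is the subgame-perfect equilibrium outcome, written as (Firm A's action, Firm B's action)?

Work backward from Firm B's decision.
- Low → Firm B plays Y (best of -5, -4, -9); Firm A gets 9.
- Mid → Firm B plays Y (best of -7, 6, 2); Firm A gets -3.
- High → Firm B plays Y (best of -2, 6, 2); Firm A gets 5.
Among 9, -3, 5, the best is 9 at Low. Subgame-perfect outcome: (Low, Y) with payoffs (9, -4).

(Low, Y)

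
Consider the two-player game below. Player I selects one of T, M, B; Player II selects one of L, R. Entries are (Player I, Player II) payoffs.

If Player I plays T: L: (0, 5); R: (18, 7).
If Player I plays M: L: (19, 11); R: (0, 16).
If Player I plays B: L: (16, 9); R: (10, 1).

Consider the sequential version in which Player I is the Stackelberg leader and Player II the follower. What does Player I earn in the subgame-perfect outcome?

18

Work backward from Player II's decision.
- T: BR = R, leader payoff 18.
- M: BR = R, leader payoff 0.
- B: BR = L, leader payoff 16.
Player I's induced payoffs are 18, 0, 16, so Player I commits to T. Subgame-perfect outcome: (T, R) with payoffs (18, 7).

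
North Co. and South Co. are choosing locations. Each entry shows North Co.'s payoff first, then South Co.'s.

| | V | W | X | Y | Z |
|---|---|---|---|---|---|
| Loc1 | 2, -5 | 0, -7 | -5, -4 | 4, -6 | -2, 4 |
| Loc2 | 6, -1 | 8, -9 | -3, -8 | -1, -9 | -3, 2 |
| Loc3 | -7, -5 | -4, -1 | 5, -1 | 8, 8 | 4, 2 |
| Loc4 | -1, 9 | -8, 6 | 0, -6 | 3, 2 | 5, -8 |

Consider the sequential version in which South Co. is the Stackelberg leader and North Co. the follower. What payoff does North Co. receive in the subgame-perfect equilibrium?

Solve by backward induction (South Co. leads).
- V → North Co. plays Loc2 (best of 2, 6, -7, -1); South Co. gets -1.
- W → North Co. plays Loc2 (best of 0, 8, -4, -8); South Co. gets -9.
- X → North Co. plays Loc3 (best of -5, -3, 5, 0); South Co. gets -1.
- Y → North Co. plays Loc3 (best of 4, -1, 8, 3); South Co. gets 8.
- Z → North Co. plays Loc4 (best of -2, -3, 4, 5); South Co. gets -8.
Among -1, -9, -1, 8, -8, the best is 8 at Y. Subgame-perfect outcome: (Loc3, Y) with payoffs (8, 8).

8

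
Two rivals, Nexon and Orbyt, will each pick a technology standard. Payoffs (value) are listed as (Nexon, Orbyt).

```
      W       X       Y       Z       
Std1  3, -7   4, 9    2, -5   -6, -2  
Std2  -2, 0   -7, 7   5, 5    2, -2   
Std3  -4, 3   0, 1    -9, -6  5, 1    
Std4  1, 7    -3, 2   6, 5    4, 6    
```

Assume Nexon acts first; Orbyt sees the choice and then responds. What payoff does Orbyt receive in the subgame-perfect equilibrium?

9

Backward induction with Nexon moving first.
- Std1: Orbyt compares -7, 9, -5, -2 and picks X; Nexon would get 4.
- Std2: Orbyt compares 0, 7, 5, -2 and picks X; Nexon would get -7.
- Std3: Orbyt compares 3, 1, -6, 1 and picks W; Nexon would get -4.
- Std4: Orbyt compares 7, 2, 5, 6 and picks W; Nexon would get 1.
Maximizing over 4, -7, -4, 1, Nexon chooses Std1. Subgame-perfect outcome: (Std1, X) with payoffs (4, 9).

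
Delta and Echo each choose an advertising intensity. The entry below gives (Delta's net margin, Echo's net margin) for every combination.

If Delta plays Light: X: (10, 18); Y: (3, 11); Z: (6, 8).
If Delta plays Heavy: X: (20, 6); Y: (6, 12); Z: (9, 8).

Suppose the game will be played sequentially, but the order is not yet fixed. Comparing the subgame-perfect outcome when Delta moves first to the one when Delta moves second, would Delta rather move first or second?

If Delta leads: Echo's best replies are Light→X, Heavy→Y; Delta's induced payoffs 10, 6; outcome (Light, X), payoffs (10, 18).
If Echo leads: Delta's best replies are X→Heavy, Y→Heavy, Z→Heavy; Echo's induced payoffs 6, 12, 8; outcome (Heavy, Y), payoffs (6, 12).
Delta gets 10 moving first and 6 moving second, so Delta prefers to move first.

first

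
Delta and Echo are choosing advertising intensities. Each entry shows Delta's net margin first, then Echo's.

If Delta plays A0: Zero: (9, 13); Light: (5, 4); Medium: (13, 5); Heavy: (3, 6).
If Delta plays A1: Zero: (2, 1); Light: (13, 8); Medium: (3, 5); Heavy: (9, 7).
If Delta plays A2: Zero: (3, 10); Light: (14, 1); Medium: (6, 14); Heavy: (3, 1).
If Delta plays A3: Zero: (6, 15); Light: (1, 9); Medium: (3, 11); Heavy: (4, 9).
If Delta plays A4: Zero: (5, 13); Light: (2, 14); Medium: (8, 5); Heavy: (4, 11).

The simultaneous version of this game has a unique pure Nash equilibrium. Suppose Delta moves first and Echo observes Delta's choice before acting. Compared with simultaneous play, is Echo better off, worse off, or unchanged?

Echo best-responds to each possible Delta move:
- A0 → Echo plays Zero (best of 13, 4, 5, 6); Delta gets 9.
- A1 → Echo plays Light (best of 1, 8, 5, 7); Delta gets 13.
- A2 → Echo plays Medium (best of 10, 1, 14, 1); Delta gets 6.
- A3 → Echo plays Zero (best of 15, 9, 11, 9); Delta gets 6.
- A4 → Echo plays Light (best of 13, 14, 5, 11); Delta gets 2.
Among 9, 13, 6, 6, 2, the best is 13 at A1. Subgame-perfect outcome: (A1, Light) with payoffs (13, 8).
For the simultaneous game, intersect best replies.
Delta's best replies: Zero→A0; Light→A2; Medium→A0; Heavy→A1.
Echo's best replies: A0→Zero; A1→Light; A2→Medium; A3→Zero; A4→Light.
The unique mutual best reply is (A0, Zero), giving (9, 13).
Echo earns 8 sequentially versus 13 at the Nash outcome: worse off.

worse off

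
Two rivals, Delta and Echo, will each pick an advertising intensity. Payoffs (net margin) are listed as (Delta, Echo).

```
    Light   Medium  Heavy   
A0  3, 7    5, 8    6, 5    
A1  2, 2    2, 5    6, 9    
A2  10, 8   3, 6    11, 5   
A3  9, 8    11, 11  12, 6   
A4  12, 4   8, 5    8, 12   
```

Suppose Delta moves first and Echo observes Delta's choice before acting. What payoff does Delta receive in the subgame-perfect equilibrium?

Echo best-responds to each possible Delta move:
- A0 → Echo plays Medium (best of 7, 8, 5); Delta gets 5.
- A1 → Echo plays Heavy (best of 2, 5, 9); Delta gets 6.
- A2 → Echo plays Light (best of 8, 6, 5); Delta gets 10.
- A3 → Echo plays Medium (best of 8, 11, 6); Delta gets 11.
- A4 → Echo plays Heavy (best of 4, 5, 12); Delta gets 8.
Maximizing over 5, 6, 10, 11, 8, Delta chooses A3. Subgame-perfect outcome: (A3, Medium) with payoffs (11, 11).

11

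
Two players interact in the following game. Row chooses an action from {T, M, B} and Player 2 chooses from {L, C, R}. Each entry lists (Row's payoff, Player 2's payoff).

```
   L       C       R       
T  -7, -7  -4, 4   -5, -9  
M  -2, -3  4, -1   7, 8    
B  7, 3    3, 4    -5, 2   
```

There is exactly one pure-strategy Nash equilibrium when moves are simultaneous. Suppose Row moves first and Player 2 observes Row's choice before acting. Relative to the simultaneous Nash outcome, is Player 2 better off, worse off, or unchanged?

unchanged

Solve by backward induction (Row leads).
- T: Player 2 compares -7, 4, -9 and picks C; Row would get -4.
- M: Player 2 compares -3, -1, 8 and picks R; Row would get 7.
- B: Player 2 compares 3, 4, 2 and picks C; Row would get 3.
Among -4, 7, 3, the best is 7 at M. Subgame-perfect outcome: (M, R) with payoffs (7, 8).
Under simultaneous play:
Row's best replies: L→B; C→M; R→M.
Player 2's best replies: T→C; M→R; B→C.
The unique mutual best reply is (M, R), giving (7, 8).
Player 2 earns 8 sequentially versus 8 at the Nash outcome: unchanged.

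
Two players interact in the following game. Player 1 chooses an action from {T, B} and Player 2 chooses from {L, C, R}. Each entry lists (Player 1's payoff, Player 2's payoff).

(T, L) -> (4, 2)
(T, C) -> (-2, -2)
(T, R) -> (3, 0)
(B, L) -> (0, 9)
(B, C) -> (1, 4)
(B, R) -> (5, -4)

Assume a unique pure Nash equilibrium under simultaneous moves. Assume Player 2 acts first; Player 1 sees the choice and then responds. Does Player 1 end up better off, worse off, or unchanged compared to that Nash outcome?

Work backward from Player 1's decision.
- L → Player 1 plays T (best of 4, 0); Player 2 gets 2.
- C → Player 1 plays B (best of -2, 1); Player 2 gets 4.
- R → Player 1 plays B (best of 3, 5); Player 2 gets -4.
Maximizing over 2, 4, -4, Player 2 chooses C. Subgame-perfect outcome: (B, C) with payoffs (1, 4).
For the simultaneous game, intersect best replies.
Player 1's best replies: L→T; C→B; R→B.
Player 2's best replies: T→L; B→L.
Only (T, L) has each player best-responding; Nash payoffs (4, 2).
Player 1 earns 1 sequentially versus 4 at the Nash outcome: worse off.

worse off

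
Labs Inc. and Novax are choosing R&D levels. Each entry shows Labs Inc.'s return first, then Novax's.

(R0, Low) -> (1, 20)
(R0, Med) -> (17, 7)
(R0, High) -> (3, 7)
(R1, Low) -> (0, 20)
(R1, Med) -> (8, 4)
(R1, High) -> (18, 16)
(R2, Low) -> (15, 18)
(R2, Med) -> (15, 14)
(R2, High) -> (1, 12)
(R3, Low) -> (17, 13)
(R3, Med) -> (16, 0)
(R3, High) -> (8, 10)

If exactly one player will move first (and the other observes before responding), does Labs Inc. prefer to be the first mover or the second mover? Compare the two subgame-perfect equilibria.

If Labs Inc. leads: Novax's best replies are R0→Low, R1→Low, R2→Low, R3→Low; Labs Inc.'s induced payoffs 1, 0, 15, 17; outcome (R3, Low), payoffs (17, 13).
If Novax leads: Labs Inc.'s best replies are Low→R3, Med→R0, High→R1; Novax's induced payoffs 13, 7, 16; outcome (R1, High), payoffs (18, 16).
Labs Inc. gets 17 moving first and 18 moving second, so Labs Inc. prefers to move second.

second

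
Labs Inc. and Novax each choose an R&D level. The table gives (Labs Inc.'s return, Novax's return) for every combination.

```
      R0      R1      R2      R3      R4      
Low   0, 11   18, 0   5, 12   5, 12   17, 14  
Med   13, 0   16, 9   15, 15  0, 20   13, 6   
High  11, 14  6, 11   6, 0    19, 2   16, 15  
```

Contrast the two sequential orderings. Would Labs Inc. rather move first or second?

first

If Labs Inc. leads: Novax's best replies are Low→R4, Med→R3, High→R4; Labs Inc.'s induced payoffs 17, 0, 16; outcome (Low, R4), payoffs (17, 14).
If Novax leads: Labs Inc.'s best replies are R0→Med, R1→Low, R2→Med, R3→High, R4→Low; Novax's induced payoffs 0, 0, 15, 2, 14; outcome (Med, R2), payoffs (15, 15).
Labs Inc. gets 17 moving first and 15 moving second, so Labs Inc. prefers to move first.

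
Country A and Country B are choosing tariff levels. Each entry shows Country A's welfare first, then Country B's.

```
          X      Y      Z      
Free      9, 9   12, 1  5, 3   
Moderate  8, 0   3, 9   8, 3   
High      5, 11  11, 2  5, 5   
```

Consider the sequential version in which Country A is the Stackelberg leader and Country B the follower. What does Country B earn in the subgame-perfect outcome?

Country B best-responds to each possible Country A move:
- Free: Country B compares 9, 1, 3 and picks X; Country A would get 9.
- Moderate: Country B compares 0, 9, 3 and picks Y; Country A would get 3.
- High: Country B compares 11, 2, 5 and picks X; Country A would get 5.
Maximizing over 9, 3, 5, Country A chooses Free. Subgame-perfect outcome: (Free, X) with payoffs (9, 9).

9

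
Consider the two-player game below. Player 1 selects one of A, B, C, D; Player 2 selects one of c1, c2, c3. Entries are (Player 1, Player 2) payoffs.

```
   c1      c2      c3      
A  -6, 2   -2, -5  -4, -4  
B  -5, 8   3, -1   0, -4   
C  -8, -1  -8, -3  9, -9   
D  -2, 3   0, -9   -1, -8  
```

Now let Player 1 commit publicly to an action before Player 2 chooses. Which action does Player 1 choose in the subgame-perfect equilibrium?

Solve by backward induction (Player 1 leads).
- A → Player 2 plays c1 (best of 2, -5, -4); Player 1 gets -6.
- B → Player 2 plays c1 (best of 8, -1, -4); Player 1 gets -5.
- C → Player 2 plays c1 (best of -1, -3, -9); Player 1 gets -8.
- D → Player 2 plays c1 (best of 3, -9, -8); Player 1 gets -2.
Among -6, -5, -8, -2, the best is -2 at D. Subgame-perfect outcome: (D, c1) with payoffs (-2, 3).

D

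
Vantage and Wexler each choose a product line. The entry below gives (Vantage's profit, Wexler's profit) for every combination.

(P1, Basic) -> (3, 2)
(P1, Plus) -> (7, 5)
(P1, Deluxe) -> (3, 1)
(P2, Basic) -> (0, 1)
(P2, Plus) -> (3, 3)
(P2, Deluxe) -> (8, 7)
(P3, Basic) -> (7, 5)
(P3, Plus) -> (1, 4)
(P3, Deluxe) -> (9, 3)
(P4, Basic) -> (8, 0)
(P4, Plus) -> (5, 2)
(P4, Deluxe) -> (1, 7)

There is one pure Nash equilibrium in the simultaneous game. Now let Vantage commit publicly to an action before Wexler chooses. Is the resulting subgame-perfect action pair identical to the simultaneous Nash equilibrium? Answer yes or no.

Backward induction with Vantage moving first.
- P1: BR = Plus, leader payoff 7.
- P2: BR = Deluxe, leader payoff 8.
- P3: BR = Basic, leader payoff 7.
- P4: BR = Deluxe, leader payoff 1.
Vantage's induced payoffs are 7, 8, 7, 1, so Vantage commits to P2. Subgame-perfect outcome: (P2, Deluxe) with payoffs (8, 7).
Under simultaneous play:
Vantage's best replies: Basic→P4; Plus→P1; Deluxe→P3.
Wexler's best replies: P1→Plus; P2→Deluxe; P3→Basic; P4→Deluxe.
Only (P1, Plus) has each player best-responding; Nash payoffs (7, 5).
Sequential outcome (P2, Deluxe) differs from the Nash profile (P1, Plus).

no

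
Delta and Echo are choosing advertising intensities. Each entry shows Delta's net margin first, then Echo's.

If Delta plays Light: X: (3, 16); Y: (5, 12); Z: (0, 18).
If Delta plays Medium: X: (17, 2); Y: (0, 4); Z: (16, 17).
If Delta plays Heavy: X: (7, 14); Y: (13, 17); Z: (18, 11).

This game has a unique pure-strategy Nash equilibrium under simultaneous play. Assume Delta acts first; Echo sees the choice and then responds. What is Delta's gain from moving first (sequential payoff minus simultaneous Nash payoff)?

3

Echo best-responds to each possible Delta move:
- Light: BR = Z, leader payoff 0.
- Medium: BR = Z, leader payoff 16.
- Heavy: BR = Y, leader payoff 13.
Delta's induced payoffs are 0, 16, 13, so Delta commits to Medium. Subgame-perfect outcome: (Medium, Z) with payoffs (16, 17).
Now find the simultaneous Nash equilibrium.
Delta's best replies: X→Medium; Y→Heavy; Z→Heavy.
Echo's best replies: Light→Z; Medium→Z; Heavy→Y.
The unique mutual best reply is (Heavy, Y), giving (13, 17).
Delta's commitment gain: 16 − 13 = 3.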